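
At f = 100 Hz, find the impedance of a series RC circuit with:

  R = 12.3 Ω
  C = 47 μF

Step 1 — Angular frequency: ω = 2π·f = 2π·100 = 628.3 rad/s.
Step 2 — Component impedances:
  R: Z = R = 12.3 Ω
  C: Z = 1/(jωC) = -j/(ω·C) = 0 - j33.86 Ω
Step 3 — Series combination: Z_total = R + C = 12.3 - j33.86 Ω = 36.03∠-70.0° Ω.

Z = 12.3 - j33.86 Ω = 36.03∠-70.0° Ω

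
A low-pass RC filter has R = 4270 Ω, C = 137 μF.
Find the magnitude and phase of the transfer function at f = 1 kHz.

Step 1 — Angular frequency: ω = 2π·1000 = 6283 rad/s.
Step 2 — Transfer function: H(jω) = 1/(1 + jωRC).
Step 3 — Denominator: 1 + jωRC = 1 + j·6283·4270·0.000137 = 1 + j3676.
Step 4 — H = 7.402e-08 - j0.0002721.
Step 5 — Magnitude: |H| = 0.0002721 (-71.3 dB); phase: φ = -90.0°.

|H| = 0.0002721 (-71.3 dB), φ = -90.0°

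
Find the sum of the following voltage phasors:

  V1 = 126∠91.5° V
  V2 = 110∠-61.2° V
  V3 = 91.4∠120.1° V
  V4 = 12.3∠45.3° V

Step 1 — Convert each phasor to rectangular form:
  V1 = 126·(cos(91.5°) + j·sin(91.5°)) = -3.298 + j126 V
  V2 = 110·(cos(-61.2°) + j·sin(-61.2°)) = 52.99 - j96.39 V
  V3 = 91.4·(cos(120.1°) + j·sin(120.1°)) = -45.84 + j79.07 V
  V4 = 12.3·(cos(45.3°) + j·sin(45.3°)) = 8.652 + j8.743 V
Step 2 — Sum components: V_total = 12.51 + j117.4 V.
Step 3 — Convert to polar: |V_total| = 118 V, ∠V_total = 83.9°.

V_total = 118∠83.9° V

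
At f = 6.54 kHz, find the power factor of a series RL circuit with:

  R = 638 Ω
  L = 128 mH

Step 1 — Angular frequency: ω = 2π·f = 2π·6540 = 4.109e+04 rad/s.
Step 2 — Component impedances:
  R: Z = R = 638 Ω
  L: Z = jωL = j·4.109e+04·0.128 = 0 + j5260 Ω
Step 3 — Series combination: Z_total = R + L = 638 + j5260 Ω = 5298∠83.1° Ω.
Step 4 — Power factor: PF = cos(φ) = Re(Z)/|Z| = 638/5298 = 0.1204.
Step 5 — Type: Im(Z) = 5260 ⇒ lagging (phase φ = 83.1°).

PF = 0.1204 (lagging, φ = 83.1°)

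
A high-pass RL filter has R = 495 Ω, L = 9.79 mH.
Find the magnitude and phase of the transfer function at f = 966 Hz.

Step 1 — Angular frequency: ω = 2π·966 = 6070 rad/s.
Step 2 — Transfer function: H(jω) = jωL/(R + jωL).
Step 3 — Numerator jωL = j·59.42; denominator R + jωL = 495 + j59.42.
Step 4 — H = 0.01421 + j0.1183.
Step 5 — Magnitude: |H| = 0.1192 (-18.5 dB); phase: φ = 83.2°.

|H| = 0.1192 (-18.5 dB), φ = 83.2°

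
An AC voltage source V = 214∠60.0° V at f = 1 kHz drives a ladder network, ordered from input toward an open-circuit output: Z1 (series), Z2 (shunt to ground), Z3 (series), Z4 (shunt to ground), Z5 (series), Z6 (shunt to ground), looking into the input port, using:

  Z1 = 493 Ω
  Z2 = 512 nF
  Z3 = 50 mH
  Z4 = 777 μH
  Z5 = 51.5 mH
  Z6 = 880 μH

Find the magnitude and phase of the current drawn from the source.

Step 1 — Angular frequency: ω = 2π·f = 2π·1000 = 6283 rad/s.
Step 2 — Component impedances:
  Z1: Z = R = 493 Ω
  Z2: Z = 1/(jωC) = -j/(ω·C) = 0 - j310.8 Ω
  Z3: Z = jωL = j·6283·0.05 = 0 + j314.2 Ω
  Z4: Z = jωL = j·6283·0.000777 = 0 + j4.882 Ω
  Z5: Z = jωL = j·6283·0.0515 = 0 + j323.6 Ω
  Z6: Z = jωL = j·6283·0.00088 = 0 + j5.529 Ω
Step 3 — Ladder network (open output): work backward from the far end, alternating series and parallel combinations. Z_in = 493 - j1.221e+04 Ω = 1.222e+04∠-87.7° Ω.
Step 4 — Source phasor: V = 214∠60.0° V = 107 + j185.3 V.
Step 5 — Ohm's law: I = V / Z_total = (107 + j185.3) / (493 - j1.221e+04) = -0.0148 + j0.009361 A.
Step 6 — Convert to polar: |I| = 0.01751 A, ∠I = 147.7°.

I = 0.01751∠147.7° A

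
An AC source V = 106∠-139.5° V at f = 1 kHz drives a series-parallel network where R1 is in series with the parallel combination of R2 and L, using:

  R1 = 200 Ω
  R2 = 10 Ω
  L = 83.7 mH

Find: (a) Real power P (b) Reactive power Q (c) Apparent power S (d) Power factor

Step 1 — Angular frequency: ω = 2π·f = 2π·1000 = 6283 rad/s.
Step 2 — Component impedances:
  R1: Z = R = 200 Ω
  R2: Z = R = 10 Ω
  L: Z = jωL = j·6283·0.0837 = 0 + j525.9 Ω
Step 3 — Parallel branch: R2 || L = 1/(1/R2 + 1/L) = 9.996 + j0.1901 Ω.
Step 4 — Series with R1: Z_total = R1 + (R2 || L) = 210 + j0.1901 Ω = 210∠0.1° Ω.
Step 5 — Source phasor: V = 106∠-139.5° V = -80.6 - j68.84 V.
Step 6 — Current: I = V / Z = -0.3841 - j0.3275 A = 0.5048∠-139.6° A.
Step 7 — Complex power: S = V·I* = 53.51 + j0.04843 VA.
Step 8 — Real power: P = Re(S) = 53.51 W.
Step 9 — Reactive power: Q = Im(S) = 0.04843 VAR.
Step 10 — Apparent power: |S| = 53.51 VA.
Step 11 — Power factor: PF = P/|S| = 1 (lagging).

(a) P = 53.51 W  (b) Q = 0.04843 VAR  (c) S = 53.51 VA  (d) PF = 1 (lagging)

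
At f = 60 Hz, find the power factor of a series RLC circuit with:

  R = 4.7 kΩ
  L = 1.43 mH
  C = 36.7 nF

Step 1 — Angular frequency: ω = 2π·f = 2π·60 = 377 rad/s.
Step 2 — Component impedances:
  R: Z = R = 4700 Ω
  L: Z = jωL = j·377·0.00143 = 0 + j0.5391 Ω
  C: Z = 1/(jωC) = -j/(ω·C) = 0 - j7.228e+04 Ω
Step 3 — Series combination: Z_total = R + L + C = 4700 - j7.228e+04 Ω = 7.243e+04∠-86.3° Ω.
Step 4 — Power factor: PF = cos(φ) = Re(Z)/|Z| = 4700/7.243e+04 = 0.06489.
Step 5 — Type: Im(Z) = -7.228e+04 ⇒ leading (phase φ = -86.3°).

PF = 0.06489 (leading, φ = -86.3°)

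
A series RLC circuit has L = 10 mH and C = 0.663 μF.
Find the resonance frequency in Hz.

Step 1 — Resonance condition Im(Z)=0 gives ω₀ = 1/√(LC).
Step 2 — ω₀ = 1/√(0.01·6.63e-07) = 1.228e+04 rad/s.
Step 3 — f₀ = ω₀/(2π) = 1955 Hz.

f₀ = 1955 Hz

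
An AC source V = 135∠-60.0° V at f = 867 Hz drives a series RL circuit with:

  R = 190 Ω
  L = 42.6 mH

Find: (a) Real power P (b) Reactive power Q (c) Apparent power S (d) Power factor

Step 1 — Angular frequency: ω = 2π·f = 2π·867 = 5448 rad/s.
Step 2 — Component impedances:
  R: Z = R = 190 Ω
  L: Z = jωL = j·5448·0.0426 = 0 + j232.1 Ω
Step 3 — Series combination: Z_total = R + L = 190 + j232.1 Ω = 299.9∠50.7° Ω.
Step 4 — Source phasor: V = 135∠-60.0° V = 67.5 - j116.9 V.
Step 5 — Current: I = V / Z = -0.159 - j0.4211 A = 0.4501∠-110.7° A.
Step 6 — Complex power: S = V·I* = 38.49 + j47.02 VA.
Step 7 — Real power: P = Re(S) = 38.49 W.
Step 8 — Reactive power: Q = Im(S) = 47.02 VAR.
Step 9 — Apparent power: |S| = 60.77 VA.
Step 10 — Power factor: PF = P/|S| = 0.6335 (lagging).

(a) P = 38.49 W  (b) Q = 47.02 VAR  (c) S = 60.77 VA  (d) PF = 0.6335 (lagging)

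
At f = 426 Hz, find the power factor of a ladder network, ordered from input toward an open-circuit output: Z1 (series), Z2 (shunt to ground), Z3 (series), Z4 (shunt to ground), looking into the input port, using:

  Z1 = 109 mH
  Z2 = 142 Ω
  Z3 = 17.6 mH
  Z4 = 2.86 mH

Step 1 — Angular frequency: ω = 2π·f = 2π·426 = 2677 rad/s.
Step 2 — Component impedances:
  Z1: Z = jωL = j·2677·0.109 = 0 + j291.8 Ω
  Z2: Z = R = 142 Ω
  Z3: Z = jωL = j·2677·0.0176 = 0 + j47.11 Ω
  Z4: Z = jωL = j·2677·0.00286 = 0 + j7.655 Ω
Step 3 — Ladder network (open output): work backward from the far end, alternating series and parallel combinations. Z_in = 18.39 + j339.4 Ω = 339.9∠86.9° Ω.
Step 4 — Power factor: PF = cos(φ) = Re(Z)/|Z| = 18.386/339.92 = 0.05409.
Step 5 — Type: Im(Z) = 339.4 ⇒ lagging (phase φ = 86.9°).

PF = 0.05409 (lagging, φ = 86.9°)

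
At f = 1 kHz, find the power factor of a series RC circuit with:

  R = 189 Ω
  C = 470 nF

Step 1 — Angular frequency: ω = 2π·f = 2π·1000 = 6283 rad/s.
Step 2 — Component impedances:
  R: Z = R = 189 Ω
  C: Z = 1/(jωC) = -j/(ω·C) = 0 - j338.6 Ω
Step 3 — Series combination: Z_total = R + C = 189 - j338.6 Ω = 387.8∠-60.8° Ω.
Step 4 — Power factor: PF = cos(φ) = Re(Z)/|Z| = 189/387.8 = 0.4874.
Step 5 — Type: Im(Z) = -338.6 ⇒ leading (phase φ = -60.8°).

PF = 0.4874 (leading, φ = -60.8°)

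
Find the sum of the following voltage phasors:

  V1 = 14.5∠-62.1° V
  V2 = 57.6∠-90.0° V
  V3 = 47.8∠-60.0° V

Step 1 — Convert each phasor to rectangular form:
  V1 = 14.5·(cos(-62.1°) + j·sin(-62.1°)) = 6.785 - j12.81 V
  V2 = 57.6·(cos(-90.0°) + j·sin(-90.0°)) = 0 - j57.6 V
  V3 = 47.8·(cos(-60.0°) + j·sin(-60.0°)) = 23.9 - j41.4 V
Step 2 — Sum components: V_total = 30.68 - j111.8 V.
Step 3 — Convert to polar: |V_total| = 115.9 V, ∠V_total = -74.7°.

V_total = 115.9∠-74.7° V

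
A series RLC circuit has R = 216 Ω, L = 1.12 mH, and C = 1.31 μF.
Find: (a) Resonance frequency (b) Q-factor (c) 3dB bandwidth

Step 1 — Resonance: ω₀ = 1/√(LC) = 1/√(0.00112·1.31e-06) = 2.611e+04 rad/s.
Step 2 — f₀ = ω₀/(2π) = 4155 Hz.
Step 3 — Series Q: Q = ω₀L/R = 2.611e+04·0.00112/216 = 0.1354.
Step 4 — Bandwidth: Δω = ω₀/Q = 1.929e+05 rad/s; BW = Δω/(2π) = 3.069e+04 Hz.

(a) f₀ = 4155 Hz  (b) Q = 0.1354  (c) BW = 3.069e+04 Hz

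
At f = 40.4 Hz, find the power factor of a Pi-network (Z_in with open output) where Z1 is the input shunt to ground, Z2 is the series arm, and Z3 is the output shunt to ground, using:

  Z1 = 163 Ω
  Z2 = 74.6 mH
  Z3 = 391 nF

Step 1 — Angular frequency: ω = 2π·f = 2π·40.4 = 253.8 rad/s.
Step 2 — Component impedances:
  Z1: Z = R = 163 Ω
  Z2: Z = jωL = j·253.8·0.0746 = 0 + j18.94 Ω
  Z3: Z = 1/(jωC) = -j/(ω·C) = 0 - j1.008e+04 Ω
Step 3 — With open output, the series arm Z2 and the output shunt Z3 appear in series to ground: Z2 + Z3 = 0 - j1.006e+04 Ω.
Step 4 — Parallel with input shunt Z1: Z_in = Z1 || (Z2 + Z3) = 163 - j2.641 Ω = 163∠-0.9° Ω.
Step 5 — Power factor: PF = cos(φ) = Re(Z)/|Z| = 162.96/162.98 = 0.9999.
Step 6 — Type: Im(Z) = -2.641 ⇒ leading (phase φ = -0.9°).

PF = 0.9999 (leading, φ = -0.9°)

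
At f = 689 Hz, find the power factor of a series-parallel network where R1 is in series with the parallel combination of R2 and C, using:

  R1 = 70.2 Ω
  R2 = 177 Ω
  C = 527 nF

Step 1 — Angular frequency: ω = 2π·f = 2π·689 = 4329 rad/s.
Step 2 — Component impedances:
  R1: Z = R = 70.2 Ω
  R2: Z = R = 177 Ω
  C: Z = 1/(jωC) = -j/(ω·C) = 0 - j438.3 Ω
Step 3 — Parallel branch: R2 || C = 1/(1/R2 + 1/C) = 152.2 - j61.45 Ω.
Step 4 — Series with R1: Z_total = R1 + (R2 || C) = 222.4 - j61.45 Ω = 230.7∠-15.4° Ω.
Step 5 — Power factor: PF = cos(φ) = Re(Z)/|Z| = 222.38/230.72 = 0.9639.
Step 6 — Type: Im(Z) = -61.45 ⇒ leading (phase φ = -15.4°).

PF = 0.9639 (leading, φ = -15.4°)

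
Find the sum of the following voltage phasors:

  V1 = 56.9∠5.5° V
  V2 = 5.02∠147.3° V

Step 1 — Convert each phasor to rectangular form:
  V1 = 56.9·(cos(5.5°) + j·sin(5.5°)) = 56.64 + j5.454 V
  V2 = 5.02·(cos(147.3°) + j·sin(147.3°)) = -4.224 + j2.712 V
Step 2 — Sum components: V_total = 52.41 + j8.166 V.
Step 3 — Convert to polar: |V_total| = 53.05 V, ∠V_total = 8.9°.

V_total = 53.05∠8.9° V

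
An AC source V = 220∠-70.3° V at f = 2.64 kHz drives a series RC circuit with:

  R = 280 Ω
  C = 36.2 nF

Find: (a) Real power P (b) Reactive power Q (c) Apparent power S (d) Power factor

Step 1 — Angular frequency: ω = 2π·f = 2π·2640 = 1.659e+04 rad/s.
Step 2 — Component impedances:
  R: Z = R = 280 Ω
  C: Z = 1/(jωC) = -j/(ω·C) = 0 - j1665 Ω
Step 3 — Series combination: Z_total = R + C = 280 - j1665 Ω = 1689∠-80.5° Ω.
Step 4 — Source phasor: V = 220∠-70.3° V = 74.16 - j207.1 V.
Step 5 — Current: I = V / Z = 0.1282 + j0.02297 A = 0.1303∠10.2° A.
Step 6 — Complex power: S = V·I* = 4.752 - j28.26 VA.
Step 7 — Real power: P = Re(S) = 4.752 W.
Step 8 — Reactive power: Q = Im(S) = -28.26 VAR.
Step 9 — Apparent power: |S| = 28.66 VA.
Step 10 — Power factor: PF = P/|S| = 0.1658 (leading).

(a) P = 4.752 W  (b) Q = -28.26 VAR  (c) S = 28.66 VA  (d) PF = 0.1658 (leading)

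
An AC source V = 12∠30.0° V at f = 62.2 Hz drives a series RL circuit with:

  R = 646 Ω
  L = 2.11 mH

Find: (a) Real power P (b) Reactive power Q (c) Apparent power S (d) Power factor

Step 1 — Angular frequency: ω = 2π·f = 2π·62.2 = 390.8 rad/s.
Step 2 — Component impedances:
  R: Z = R = 646 Ω
  L: Z = jωL = j·390.8·0.00211 = 0 + j0.8246 Ω
Step 3 — Series combination: Z_total = R + L = 646 + j0.8246 Ω = 646∠0.1° Ω.
Step 4 — Source phasor: V = 12∠30.0° V = 10.39 + j6 V.
Step 5 — Current: I = V / Z = 0.0161 + j0.009267 A = 0.01858∠29.9° A.
Step 6 — Complex power: S = V·I* = 0.2229 + j0.0002845 VA.
Step 7 — Real power: P = Re(S) = 0.2229 W.
Step 8 — Reactive power: Q = Im(S) = 0.0002845 VAR.
Step 9 — Apparent power: |S| = 0.2229 VA.
Step 10 — Power factor: PF = P/|S| = 1 (lagging).

(a) P = 0.2229 W  (b) Q = 0.0002845 VAR  (c) S = 0.2229 VA  (d) PF = 1 (lagging)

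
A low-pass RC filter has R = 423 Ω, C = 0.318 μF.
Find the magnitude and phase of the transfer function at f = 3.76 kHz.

Step 1 — Angular frequency: ω = 2π·3760 = 2.362e+04 rad/s.
Step 2 — Transfer function: H(jω) = 1/(1 + jωRC).
Step 3 — Denominator: 1 + jωRC = 1 + j·2.362e+04·423·3.18e-07 = 1 + j3.178.
Step 4 — H = 0.0901 - j0.2863.
Step 5 — Magnitude: |H| = 0.3002 (-10.5 dB); phase: φ = -72.5°.

|H| = 0.3002 (-10.5 dB), φ = -72.5°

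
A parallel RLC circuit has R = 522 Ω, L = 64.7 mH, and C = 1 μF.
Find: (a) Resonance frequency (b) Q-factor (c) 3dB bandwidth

Step 1 — Resonance: ω₀ = 1/√(LC) = 1/√(0.0647·1e-06) = 3931 rad/s.
Step 2 — f₀ = ω₀/(2π) = 625.7 Hz.
Step 3 — Parallel Q: Q = R/(ω₀L) = 522/(3931·0.0647) = 2.052.
Step 4 — Bandwidth: Δω = ω₀/Q = 1916 rad/s; BW = Δω/(2π) = 304.9 Hz.

(a) f₀ = 625.7 Hz  (b) Q = 2.052  (c) BW = 304.9 Hz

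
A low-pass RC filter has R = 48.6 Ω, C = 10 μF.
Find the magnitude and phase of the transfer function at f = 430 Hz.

Step 1 — Angular frequency: ω = 2π·430 = 2702 rad/s.
Step 2 — Transfer function: H(jω) = 1/(1 + jωRC).
Step 3 — Denominator: 1 + jωRC = 1 + j·2702·48.6·1e-05 = 1 + j1.313.
Step 4 — H = 0.3671 - j0.482.
Step 5 — Magnitude: |H| = 0.6059 (-4.4 dB); phase: φ = -52.7°.

|H| = 0.6059 (-4.4 dB), φ = -52.7°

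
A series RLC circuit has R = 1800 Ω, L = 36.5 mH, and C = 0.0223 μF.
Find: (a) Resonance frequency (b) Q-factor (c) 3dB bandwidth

Step 1 — Resonance: ω₀ = 1/√(LC) = 1/√(0.0365·2.23e-08) = 3.505e+04 rad/s.
Step 2 — f₀ = ω₀/(2π) = 5579 Hz.
Step 3 — Series Q: Q = ω₀L/R = 3.505e+04·0.0365/1800 = 0.7108.
Step 4 — Bandwidth: Δω = ω₀/Q = 4.932e+04 rad/s; BW = Δω/(2π) = 7849 Hz.

(a) f₀ = 5579 Hz  (b) Q = 0.7108  (c) BW = 7849 Hz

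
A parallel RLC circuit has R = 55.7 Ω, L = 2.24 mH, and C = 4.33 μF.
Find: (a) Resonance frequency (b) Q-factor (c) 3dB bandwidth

Step 1 — Resonance: ω₀ = 1/√(LC) = 1/√(0.00224·4.33e-06) = 1.015e+04 rad/s.
Step 2 — f₀ = ω₀/(2π) = 1616 Hz.
Step 3 — Parallel Q: Q = R/(ω₀L) = 55.7/(1.015e+04·0.00224) = 2.449.
Step 4 — Bandwidth: Δω = ω₀/Q = 4146 rad/s; BW = Δω/(2π) = 659.9 Hz.

(a) f₀ = 1616 Hz  (b) Q = 2.449  (c) BW = 659.9 Hz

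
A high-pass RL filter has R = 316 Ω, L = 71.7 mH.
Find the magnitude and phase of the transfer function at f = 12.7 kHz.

Step 1 — Angular frequency: ω = 2π·1.27e+04 = 7.98e+04 rad/s.
Step 2 — Transfer function: H(jω) = jωL/(R + jωL).
Step 3 — Numerator jωL = j·5721; denominator R + jωL = 316 + j5721.
Step 4 — H = 0.997 + j0.05506.
Step 5 — Magnitude: |H| = 0.9985 (-0.0 dB); phase: φ = 3.2°.

|H| = 0.9985 (-0.0 dB), φ = 3.2°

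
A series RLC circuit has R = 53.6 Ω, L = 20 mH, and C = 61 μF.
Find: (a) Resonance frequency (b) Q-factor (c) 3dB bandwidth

Step 1 — Resonance condition Im(Z)=0 gives ω₀ = 1/√(LC).
Step 2 — ω₀ = 1/√(0.02·6.1e-05) = 905.4 rad/s.
Step 3 — f₀ = ω₀/(2π) = 144.1 Hz.
Step 4 — Series Q: Q = ω₀L/R = 905.4·0.02/53.6 = 0.3378.
Step 5 — 3dB bandwidth: Δω = ω₀/Q = 2680 rad/s; BW = Δω/(2π) = 426.5 Hz.

(a) f₀ = 144.1 Hz  (b) Q = 0.3378  (c) BW = 426.5 Hz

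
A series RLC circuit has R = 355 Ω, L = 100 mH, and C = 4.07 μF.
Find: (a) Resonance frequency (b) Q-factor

Step 1 — Resonance condition Im(Z)=0 gives ω₀ = 1/√(LC).
Step 2 — ω₀ = 1/√(0.1·4.07e-06) = 1567 rad/s.
Step 3 — f₀ = ω₀/(2π) = 249.5 Hz.
Step 4 — Series Q: Q = ω₀L/R = 1567·0.1/355 = 0.4415.

(a) f₀ = 249.5 Hz  (b) Q = 0.4415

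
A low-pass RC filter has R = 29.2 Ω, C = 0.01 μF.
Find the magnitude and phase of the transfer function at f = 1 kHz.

Step 1 — Angular frequency: ω = 2π·1000 = 6283 rad/s.
Step 2 — Transfer function: H(jω) = 1/(1 + jωRC).
Step 3 — Denominator: 1 + jωRC = 1 + j·6283·29.2·1e-08 = 1 + j0.001835.
Step 4 — H = 1 - j0.001835.
Step 5 — Magnitude: |H| = 1 (-0.0 dB); phase: φ = -0.1°.

|H| = 1 (-0.0 dB), φ = -0.1°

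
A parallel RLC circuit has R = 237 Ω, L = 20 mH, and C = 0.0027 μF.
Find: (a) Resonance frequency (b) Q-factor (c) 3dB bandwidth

Step 1 — Resonance: ω₀ = 1/√(LC) = 1/√(0.02·2.7e-09) = 1.361e+05 rad/s.
Step 2 — f₀ = ω₀/(2π) = 2.166e+04 Hz.
Step 3 — Parallel Q: Q = R/(ω₀L) = 237/(1.361e+05·0.02) = 0.08708.
Step 4 — Bandwidth: Δω = ω₀/Q = 1.563e+06 rad/s; BW = Δω/(2π) = 2.487e+05 Hz.

(a) f₀ = 2.166e+04 Hz  (b) Q = 0.08708  (c) BW = 2.487e+05 Hz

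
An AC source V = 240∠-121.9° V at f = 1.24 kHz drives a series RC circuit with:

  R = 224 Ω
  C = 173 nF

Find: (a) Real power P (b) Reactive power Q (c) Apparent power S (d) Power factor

Step 1 — Angular frequency: ω = 2π·f = 2π·1240 = 7791 rad/s.
Step 2 — Component impedances:
  R: Z = R = 224 Ω
  C: Z = 1/(jωC) = -j/(ω·C) = 0 - j741.9 Ω
Step 3 — Series combination: Z_total = R + C = 224 - j741.9 Ω = 775∠-73.2° Ω.
Step 4 — Source phasor: V = 240∠-121.9° V = -126.8 - j203.8 V.
Step 5 — Current: I = V / Z = 0.2044 - j0.2327 A = 0.3097∠-48.7° A.
Step 6 — Complex power: S = V·I* = 21.48 - j71.15 VA.
Step 7 — Real power: P = Re(S) = 21.48 W.
Step 8 — Reactive power: Q = Im(S) = -71.15 VAR.
Step 9 — Apparent power: |S| = 74.32 VA.
Step 10 — Power factor: PF = P/|S| = 0.289 (leading).

(a) P = 21.48 W  (b) Q = -71.15 VAR  (c) S = 74.32 VA  (d) PF = 0.289 (leading)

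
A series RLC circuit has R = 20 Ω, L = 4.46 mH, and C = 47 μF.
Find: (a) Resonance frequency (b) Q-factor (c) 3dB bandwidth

Step 1 — Resonance: ω₀ = 1/√(LC) = 1/√(0.00446·4.7e-05) = 2184 rad/s.
Step 2 — f₀ = ω₀/(2π) = 347.6 Hz.
Step 3 — Series Q: Q = ω₀L/R = 2184·0.00446/20 = 0.4871.
Step 4 — Bandwidth: Δω = ω₀/Q = 4484 rad/s; BW = Δω/(2π) = 713.7 Hz.

(a) f₀ = 347.6 Hz  (b) Q = 0.4871  (c) BW = 713.7 Hz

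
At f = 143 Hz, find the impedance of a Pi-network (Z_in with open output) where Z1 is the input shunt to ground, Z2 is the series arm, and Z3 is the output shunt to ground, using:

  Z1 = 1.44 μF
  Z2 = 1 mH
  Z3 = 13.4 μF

Step 1 — Angular frequency: ω = 2π·f = 2π·143 = 898.5 rad/s.
Step 2 — Component impedances:
  Z1: Z = 1/(jωC) = -j/(ω·C) = 0 - j772.9 Ω
  Z2: Z = jωL = j·898.5·0.001 = 0 + j0.8985 Ω
  Z3: Z = 1/(jωC) = -j/(ω·C) = 0 - j83.06 Ω
Step 3 — With open output, the series arm Z2 and the output shunt Z3 appear in series to ground: Z2 + Z3 = 0 - j82.16 Ω.
Step 4 — Parallel with input shunt Z1: Z_in = Z1 || (Z2 + Z3) = 0 - j74.26 Ω = 74.26∠-90.0° Ω.

Z = 0 - j74.26 Ω = 74.26∠-90.0° Ω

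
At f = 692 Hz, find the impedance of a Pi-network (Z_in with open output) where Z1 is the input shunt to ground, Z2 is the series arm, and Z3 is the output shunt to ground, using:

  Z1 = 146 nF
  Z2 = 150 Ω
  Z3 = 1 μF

Step 1 — Angular frequency: ω = 2π·f = 2π·692 = 4348 rad/s.
Step 2 — Component impedances:
  Z1: Z = 1/(jωC) = -j/(ω·C) = 0 - j1575 Ω
  Z2: Z = R = 150 Ω
  Z3: Z = 1/(jωC) = -j/(ω·C) = 0 - j230 Ω
Step 3 — With open output, the series arm Z2 and the output shunt Z3 appear in series to ground: Z2 + Z3 = 150 - j230 Ω.
Step 4 — Parallel with input shunt Z1: Z_in = Z1 || (Z2 + Z3) = 113.4 - j210.1 Ω = 238.8∠-61.6° Ω.

Z = 113.4 - j210.1 Ω = 238.8∠-61.6° Ω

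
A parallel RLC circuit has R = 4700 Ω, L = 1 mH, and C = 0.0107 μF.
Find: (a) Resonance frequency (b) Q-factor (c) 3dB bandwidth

Step 1 — Resonance: ω₀ = 1/√(LC) = 1/√(0.001·1.07e-08) = 3.057e+05 rad/s.
Step 2 — f₀ = ω₀/(2π) = 4.866e+04 Hz.
Step 3 — Parallel Q: Q = R/(ω₀L) = 4700/(3.057e+05·0.001) = 15.37.
Step 4 — Bandwidth: Δω = ω₀/Q = 1.988e+04 rad/s; BW = Δω/(2π) = 3165 Hz.

(a) f₀ = 4.866e+04 Hz  (b) Q = 15.37  (c) BW = 3165 Hz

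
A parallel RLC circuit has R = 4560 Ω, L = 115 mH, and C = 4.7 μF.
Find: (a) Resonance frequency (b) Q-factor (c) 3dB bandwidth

Step 1 — Resonance: ω₀ = 1/√(LC) = 1/√(0.115·4.7e-06) = 1360 rad/s.
Step 2 — f₀ = ω₀/(2π) = 216.5 Hz.
Step 3 — Parallel Q: Q = R/(ω₀L) = 4560/(1360·0.115) = 29.15.
Step 4 — Bandwidth: Δω = ω₀/Q = 46.66 rad/s; BW = Δω/(2π) = 7.426 Hz.

(a) f₀ = 216.5 Hz  (b) Q = 29.15  (c) BW = 7.426 Hz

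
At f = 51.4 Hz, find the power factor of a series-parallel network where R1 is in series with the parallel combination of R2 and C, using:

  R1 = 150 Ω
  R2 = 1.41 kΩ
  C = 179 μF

Step 1 — Angular frequency: ω = 2π·f = 2π·51.4 = 323 rad/s.
Step 2 — Component impedances:
  R1: Z = R = 150 Ω
  R2: Z = R = 1410 Ω
  C: Z = 1/(jωC) = -j/(ω·C) = 0 - j17.3 Ω
Step 3 — Parallel branch: R2 || C = 1/(1/R2 + 1/C) = 0.2122 - j17.3 Ω.
Step 4 — Series with R1: Z_total = R1 + (R2 || C) = 150.2 - j17.3 Ω = 151.2∠-6.6° Ω.
Step 5 — Power factor: PF = cos(φ) = Re(Z)/|Z| = 150.2/151.2 = 0.9934.
Step 6 — Type: Im(Z) = -17.3 ⇒ leading (phase φ = -6.6°).

PF = 0.9934 (leading, φ = -6.6°)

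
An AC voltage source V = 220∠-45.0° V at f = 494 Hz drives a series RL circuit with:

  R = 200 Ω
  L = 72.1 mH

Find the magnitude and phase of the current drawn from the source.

Step 1 — Angular frequency: ω = 2π·f = 2π·494 = 3104 rad/s.
Step 2 — Component impedances:
  R: Z = R = 200 Ω
  L: Z = jωL = j·3104·0.0721 = 0 + j223.8 Ω
Step 3 — Series combination: Z_total = R + L = 200 + j223.8 Ω = 300.1∠48.2° Ω.
Step 4 — Source phasor: V = 220∠-45.0° V = 155.6 - j155.6 V.
Step 5 — Ohm's law: I = V / Z_total = (155.6 - j155.6) / (200 + j223.8) = -0.04108 - j0.7318 A.
Step 6 — Convert to polar: |I| = 0.733 A, ∠I = -93.2°.

I = 0.733∠-93.2° A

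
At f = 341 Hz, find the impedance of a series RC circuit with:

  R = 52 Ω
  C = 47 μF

Step 1 — Angular frequency: ω = 2π·f = 2π·341 = 2143 rad/s.
Step 2 — Component impedances:
  R: Z = R = 52 Ω
  C: Z = 1/(jωC) = -j/(ω·C) = 0 - j9.93 Ω
Step 3 — Series combination: Z_total = R + C = 52 - j9.93 Ω = 52.94∠-10.8° Ω.

Z = 52 - j9.93 Ω = 52.94∠-10.8° Ω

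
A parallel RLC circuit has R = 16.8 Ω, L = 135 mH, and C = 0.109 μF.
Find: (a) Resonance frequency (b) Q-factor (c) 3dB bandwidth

Step 1 — Resonance: ω₀ = 1/√(LC) = 1/√(0.135·1.09e-07) = 8244 rad/s.
Step 2 — f₀ = ω₀/(2π) = 1312 Hz.
Step 3 — Parallel Q: Q = R/(ω₀L) = 16.8/(8244·0.135) = 0.0151.
Step 4 — Bandwidth: Δω = ω₀/Q = 5.461e+05 rad/s; BW = Δω/(2π) = 8.691e+04 Hz.

(a) f₀ = 1312 Hz  (b) Q = 0.0151  (c) BW = 8.691e+04 Hz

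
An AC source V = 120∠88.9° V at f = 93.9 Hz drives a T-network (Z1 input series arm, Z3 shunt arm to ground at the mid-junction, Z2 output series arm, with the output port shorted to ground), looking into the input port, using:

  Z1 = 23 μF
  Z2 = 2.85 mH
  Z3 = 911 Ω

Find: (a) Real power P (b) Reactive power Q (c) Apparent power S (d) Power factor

Step 1 — Angular frequency: ω = 2π·f = 2π·93.9 = 590 rad/s.
Step 2 — Component impedances:
  Z1: Z = 1/(jωC) = -j/(ω·C) = 0 - j73.69 Ω
  Z2: Z = jωL = j·590·0.00285 = 0 + j1.681 Ω
  Z3: Z = R = 911 Ω
Step 3 — With the output port shorted to ground, the output series arm Z2 runs from the junction to ground; the shunt arm Z3 also runs from the junction to ground. They appear in parallel: Z3 || Z2 = 0.003104 + j1.681 Ω.
Step 4 — Series with input arm Z1: Z_in = Z1 + (Z3 || Z2) = 0.003104 - j72.01 Ω = 72.01∠-90.0° Ω.
Step 5 — Source phasor: V = 120∠88.9° V = 2.304 + j120 V.
Step 6 — Current: I = V / Z = -1.666 + j0.03206 A = 1.666∠178.9° A.
Step 7 — Complex power: S = V·I* = 0.008618 - j200 VA.
Step 8 — Real power: P = Re(S) = 0.008618 W.
Step 9 — Reactive power: Q = Im(S) = -200 VAR.
Step 10 — Apparent power: |S| = 200 VA.
Step 11 — Power factor: PF = P/|S| = 4.31e-05 (leading).

(a) P = 0.008618 W  (b) Q = -200 VAR  (c) S = 200 VA  (d) PF = 4.31e-05 (leading)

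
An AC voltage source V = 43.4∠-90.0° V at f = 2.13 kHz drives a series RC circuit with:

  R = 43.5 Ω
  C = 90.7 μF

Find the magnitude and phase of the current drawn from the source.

Step 1 — Angular frequency: ω = 2π·f = 2π·2130 = 1.338e+04 rad/s.
Step 2 — Component impedances:
  R: Z = R = 43.5 Ω
  C: Z = 1/(jωC) = -j/(ω·C) = 0 - j0.8238 Ω
Step 3 — Series combination: Z_total = R + C = 43.5 - j0.8238 Ω = 43.51∠-1.1° Ω.
Step 4 — Source phasor: V = 43.4∠-90.0° V = 0 - j43.4 V.
Step 5 — Ohm's law: I = V / Z_total = (0 - j43.4) / (43.5 - j0.8238) = 0.01889 - j0.9973 A.
Step 6 — Convert to polar: |I| = 0.9975 A, ∠I = -88.9°.

I = 0.9975∠-88.9° A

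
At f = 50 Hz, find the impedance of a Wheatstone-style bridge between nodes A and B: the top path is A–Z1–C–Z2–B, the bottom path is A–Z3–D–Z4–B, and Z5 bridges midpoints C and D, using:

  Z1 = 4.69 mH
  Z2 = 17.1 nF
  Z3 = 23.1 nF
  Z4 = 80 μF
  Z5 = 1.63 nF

Step 1 — Angular frequency: ω = 2π·f = 2π·50 = 314.2 rad/s.
Step 2 — Component impedances:
  Z1: Z = jωL = j·314.2·0.00469 = 0 + j1.473 Ω
  Z2: Z = 1/(jωC) = -j/(ω·C) = 0 - j1.861e+05 Ω
  Z3: Z = 1/(jωC) = -j/(ω·C) = 0 - j1.378e+05 Ω
  Z4: Z = 1/(jωC) = -j/(ω·C) = 0 - j39.79 Ω
  Z5: Z = 1/(jωC) = -j/(ω·C) = 0 - j1.953e+06 Ω
Step 3 — Bridge requires nodal analysis (the Z5 bridge couples midpoints C and D, so the two paths cannot be reduced to a simple series/parallel combination). Setting node B to ground and injecting 1 A at node A, the 3-node admittance system at A, C, D solves to V_A = Z_AB = 0 - j7.611e+04 Ω = 7.611e+04∠-90.0° Ω.

Z = 0 - j7.611e+04 Ω = 7.611e+04∠-90.0° Ω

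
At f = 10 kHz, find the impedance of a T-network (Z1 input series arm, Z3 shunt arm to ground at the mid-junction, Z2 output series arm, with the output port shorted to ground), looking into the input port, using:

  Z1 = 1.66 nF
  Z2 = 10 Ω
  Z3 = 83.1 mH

Step 1 — Angular frequency: ω = 2π·f = 2π·1e+04 = 6.283e+04 rad/s.
Step 2 — Component impedances:
  Z1: Z = 1/(jωC) = -j/(ω·C) = 0 - j9588 Ω
  Z2: Z = R = 10 Ω
  Z3: Z = jωL = j·6.283e+04·0.0831 = 0 + j5221 Ω
Step 3 — With the output port shorted to ground, the output series arm Z2 runs from the junction to ground; the shunt arm Z3 also runs from the junction to ground. They appear in parallel: Z3 || Z2 = 10 + j0.01915 Ω.
Step 4 — Series with input arm Z1: Z_in = Z1 + (Z3 || Z2) = 10 - j9588 Ω = 9588∠-89.9° Ω.

Z = 10 - j9588 Ω = 9588∠-89.9° Ω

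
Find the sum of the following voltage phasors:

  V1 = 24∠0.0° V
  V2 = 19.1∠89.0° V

Step 1 — Convert each phasor to rectangular form:
  V1 = 24·(cos(0.0°) + j·sin(0.0°)) = 24 V
  V2 = 19.1·(cos(89.0°) + j·sin(89.0°)) = 0.3333 + j19.1 V
Step 2 — Sum components: V_total = 24.33 + j19.1 V.
Step 3 — Convert to polar: |V_total| = 30.93 V, ∠V_total = 38.1°.

V_total = 30.93∠38.1° V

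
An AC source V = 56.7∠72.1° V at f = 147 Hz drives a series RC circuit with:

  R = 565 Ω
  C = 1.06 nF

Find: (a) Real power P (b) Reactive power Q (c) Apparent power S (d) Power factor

Step 1 — Angular frequency: ω = 2π·f = 2π·147 = 923.6 rad/s.
Step 2 — Component impedances:
  R: Z = R = 565 Ω
  C: Z = 1/(jωC) = -j/(ω·C) = 0 - j1.021e+06 Ω
Step 3 — Series combination: Z_total = R + C = 565 - j1.021e+06 Ω = 1.021e+06∠-90.0° Ω.
Step 4 — Source phasor: V = 56.7∠72.1° V = 17.43 + j53.96 V.
Step 5 — Current: I = V / Z = -5.282e-05 + j1.709e-05 A = 5.551e-05∠162.1° A.
Step 6 — Complex power: S = V·I* = 1.741e-06 - j0.003148 VA.
Step 7 — Real power: P = Re(S) = 1.741e-06 W.
Step 8 — Reactive power: Q = Im(S) = -0.003148 VAR.
Step 9 — Apparent power: |S| = 0.003148 VA.
Step 10 — Power factor: PF = P/|S| = 0.0005532 (leading).

(a) P = 1.741e-06 W  (b) Q = -0.003148 VAR  (c) S = 0.003148 VA  (d) PF = 0.0005532 (leading)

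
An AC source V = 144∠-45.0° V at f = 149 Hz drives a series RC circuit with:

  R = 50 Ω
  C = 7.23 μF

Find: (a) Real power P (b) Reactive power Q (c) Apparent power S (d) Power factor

Step 1 — Angular frequency: ω = 2π·f = 2π·149 = 936.2 rad/s.
Step 2 — Component impedances:
  R: Z = R = 50 Ω
  C: Z = 1/(jωC) = -j/(ω·C) = 0 - j147.7 Ω
Step 3 — Series combination: Z_total = R + C = 50 - j147.7 Ω = 156∠-71.3° Ω.
Step 4 — Source phasor: V = 144∠-45.0° V = 101.8 - j101.8 V.
Step 5 — Current: I = V / Z = 0.8277 + j0.4091 A = 0.9233∠26.3° A.
Step 6 — Complex power: S = V·I* = 42.62 - j125.9 VA.
Step 7 — Real power: P = Re(S) = 42.62 W.
Step 8 — Reactive power: Q = Im(S) = -125.9 VAR.
Step 9 — Apparent power: |S| = 132.9 VA.
Step 10 — Power factor: PF = P/|S| = 0.3206 (leading).

(a) P = 42.62 W  (b) Q = -125.9 VAR  (c) S = 132.9 VA  (d) PF = 0.3206 (leading)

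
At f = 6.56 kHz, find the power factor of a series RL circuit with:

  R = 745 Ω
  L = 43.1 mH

Step 1 — Angular frequency: ω = 2π·f = 2π·6560 = 4.122e+04 rad/s.
Step 2 — Component impedances:
  R: Z = R = 745 Ω
  L: Z = jωL = j·4.122e+04·0.0431 = 0 + j1776 Ω
Step 3 — Series combination: Z_total = R + L = 745 + j1776 Ω = 1926∠67.2° Ω.
Step 4 — Power factor: PF = cos(φ) = Re(Z)/|Z| = 745/1926.4 = 0.3867.
Step 5 — Type: Im(Z) = 1776 ⇒ lagging (phase φ = 67.2°).

PF = 0.3867 (lagging, φ = 67.2°)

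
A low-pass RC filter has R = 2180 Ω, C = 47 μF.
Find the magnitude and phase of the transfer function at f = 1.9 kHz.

Step 1 — Angular frequency: ω = 2π·1900 = 1.194e+04 rad/s.
Step 2 — Transfer function: H(jω) = 1/(1 + jωRC).
Step 3 — Denominator: 1 + jωRC = 1 + j·1.194e+04·2180·4.7e-05 = 1 + j1223.
Step 4 — H = 6.684e-07 - j0.0008175.
Step 5 — Magnitude: |H| = 0.0008175 (-61.7 dB); phase: φ = -90.0°.

|H| = 0.0008175 (-61.7 dB), φ = -90.0°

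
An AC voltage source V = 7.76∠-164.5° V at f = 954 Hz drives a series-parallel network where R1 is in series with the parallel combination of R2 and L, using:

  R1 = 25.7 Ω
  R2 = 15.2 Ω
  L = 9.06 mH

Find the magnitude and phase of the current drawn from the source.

Step 1 — Angular frequency: ω = 2π·f = 2π·954 = 5994 rad/s.
Step 2 — Component impedances:
  R1: Z = R = 25.7 Ω
  R2: Z = R = 15.2 Ω
  L: Z = jωL = j·5994·0.00906 = 0 + j54.31 Ω
Step 3 — Parallel branch: R2 || L = 1/(1/R2 + 1/L) = 14.1 + j3.945 Ω.
Step 4 — Series with R1: Z_total = R1 + (R2 || L) = 39.8 + j3.945 Ω = 39.99∠5.7° Ω.
Step 5 — Source phasor: V = 7.76∠-164.5° V = -7.478 - j2.074 V.
Step 6 — Ohm's law: I = V / Z_total = (-7.478 - j2.074) / (39.8 + j3.945) = -0.1912 - j0.03316 A.
Step 7 — Convert to polar: |I| = 0.194 A, ∠I = -170.2°.

I = 0.194∠-170.2° A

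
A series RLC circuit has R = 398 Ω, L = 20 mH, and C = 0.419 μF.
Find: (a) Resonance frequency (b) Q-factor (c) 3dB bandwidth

Step 1 — Resonance condition Im(Z)=0 gives ω₀ = 1/√(LC).
Step 2 — ω₀ = 1/√(0.02·4.19e-07) = 1.092e+04 rad/s.
Step 3 — f₀ = ω₀/(2π) = 1739 Hz.
Step 4 — Series Q: Q = ω₀L/R = 1.092e+04·0.02/398 = 0.5489.
Step 5 — 3dB bandwidth: Δω = ω₀/Q = 1.99e+04 rad/s; BW = Δω/(2π) = 3167 Hz.

(a) f₀ = 1739 Hz  (b) Q = 0.5489  (c) BW = 3167 Hz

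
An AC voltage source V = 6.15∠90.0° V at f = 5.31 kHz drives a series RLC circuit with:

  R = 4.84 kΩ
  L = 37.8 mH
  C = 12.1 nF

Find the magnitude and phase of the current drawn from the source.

Step 1 — Angular frequency: ω = 2π·f = 2π·5310 = 3.336e+04 rad/s.
Step 2 — Component impedances:
  R: Z = R = 4840 Ω
  L: Z = jωL = j·3.336e+04·0.0378 = 0 + j1261 Ω
  C: Z = 1/(jωC) = -j/(ω·C) = 0 - j2477 Ω
Step 3 — Series combination: Z_total = R + L + C = 4840 - j1216 Ω = 4990∠-14.1° Ω.
Step 4 — Source phasor: V = 6.15∠90.0° V = 0 + j6.15 V.
Step 5 — Ohm's law: I = V / Z_total = (0 + j6.15) / (4840 - j1216) = -0.0003003 + j0.001195 A.
Step 6 — Convert to polar: |I| = 0.001232 A, ∠I = 104.1°.

I = 0.001232∠104.1° A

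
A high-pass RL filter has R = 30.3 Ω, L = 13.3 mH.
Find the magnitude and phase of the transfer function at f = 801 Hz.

Step 1 — Angular frequency: ω = 2π·801 = 5033 rad/s.
Step 2 — Transfer function: H(jω) = jωL/(R + jωL).
Step 3 — Numerator jωL = j·66.94; denominator R + jωL = 30.3 + j66.94.
Step 4 — H = 0.8299 + j0.3757.
Step 5 — Magnitude: |H| = 0.911 (-0.8 dB); phase: φ = 24.4°.

|H| = 0.911 (-0.8 dB), φ = 24.4°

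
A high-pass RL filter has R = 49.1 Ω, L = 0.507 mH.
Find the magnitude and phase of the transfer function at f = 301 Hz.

Step 1 — Angular frequency: ω = 2π·301 = 1891 rad/s.
Step 2 — Transfer function: H(jω) = jωL/(R + jωL).
Step 3 — Numerator jωL = j·0.9589; denominator R + jωL = 49.1 + j0.9589.
Step 4 — H = 0.0003812 + j0.01952.
Step 5 — Magnitude: |H| = 0.01952 (-34.2 dB); phase: φ = 88.9°.

|H| = 0.01952 (-34.2 dB), φ = 88.9°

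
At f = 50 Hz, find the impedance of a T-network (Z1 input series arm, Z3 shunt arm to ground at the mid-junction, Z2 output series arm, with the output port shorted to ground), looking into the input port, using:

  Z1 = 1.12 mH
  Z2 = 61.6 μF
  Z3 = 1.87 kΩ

Step 1 — Angular frequency: ω = 2π·f = 2π·50 = 314.2 rad/s.
Step 2 — Component impedances:
  Z1: Z = jωL = j·314.2·0.00112 = 0 + j0.3519 Ω
  Z2: Z = 1/(jωC) = -j/(ω·C) = 0 - j51.67 Ω
  Z3: Z = R = 1870 Ω
Step 3 — With the output port shorted to ground, the output series arm Z2 runs from the junction to ground; the shunt arm Z3 also runs from the junction to ground. They appear in parallel: Z3 || Z2 = 1.427 - j51.63 Ω.
Step 4 — Series with input arm Z1: Z_in = Z1 + (Z3 || Z2) = 1.427 - j51.28 Ω = 51.3∠-88.4° Ω.

Z = 1.427 - j51.28 Ω = 51.3∠-88.4° Ω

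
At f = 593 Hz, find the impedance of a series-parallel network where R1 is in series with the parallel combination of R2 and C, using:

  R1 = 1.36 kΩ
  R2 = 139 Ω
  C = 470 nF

Step 1 — Angular frequency: ω = 2π·f = 2π·593 = 3726 rad/s.
Step 2 — Component impedances:
  R1: Z = R = 1360 Ω
  R2: Z = R = 139 Ω
  C: Z = 1/(jωC) = -j/(ω·C) = 0 - j571 Ω
Step 3 — Parallel branch: R2 || C = 1/(1/R2 + 1/C) = 131.2 - j31.94 Ω.
Step 4 — Series with R1: Z_total = R1 + (R2 || C) = 1491 - j31.94 Ω = 1492∠-1.2° Ω.

Z = 1491 - j31.94 Ω = 1492∠-1.2° Ω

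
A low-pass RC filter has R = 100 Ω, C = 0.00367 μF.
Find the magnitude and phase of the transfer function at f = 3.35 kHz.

Step 1 — Angular frequency: ω = 2π·3350 = 2.105e+04 rad/s.
Step 2 — Transfer function: H(jω) = 1/(1 + jωRC).
Step 3 — Denominator: 1 + jωRC = 1 + j·2.105e+04·100·3.67e-09 = 1 + j0.007725.
Step 4 — H = 0.9999 - j0.007724.
Step 5 — Magnitude: |H| = 1 (-0.0 dB); phase: φ = -0.4°.

|H| = 1 (-0.0 dB), φ = -0.4°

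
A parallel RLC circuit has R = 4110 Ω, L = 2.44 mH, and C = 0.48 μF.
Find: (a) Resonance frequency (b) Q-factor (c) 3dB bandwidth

Step 1 — Resonance: ω₀ = 1/√(LC) = 1/√(0.00244·4.8e-07) = 2.922e+04 rad/s.
Step 2 — f₀ = ω₀/(2π) = 4651 Hz.
Step 3 — Parallel Q: Q = R/(ω₀L) = 4110/(2.922e+04·0.00244) = 57.65.
Step 4 — Bandwidth: Δω = ω₀/Q = 506.9 rad/s; BW = Δω/(2π) = 80.67 Hz.

(a) f₀ = 4651 Hz  (b) Q = 57.65  (c) BW = 80.67 Hz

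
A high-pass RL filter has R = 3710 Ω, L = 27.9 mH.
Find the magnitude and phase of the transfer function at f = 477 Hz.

Step 1 — Angular frequency: ω = 2π·477 = 2997 rad/s.
Step 2 — Transfer function: H(jω) = jωL/(R + jωL).
Step 3 — Numerator jωL = j·83.62; denominator R + jωL = 3710 + j83.62.
Step 4 — H = 0.0005077 + j0.02253.
Step 5 — Magnitude: |H| = 0.02253 (-32.9 dB); phase: φ = 88.7°.

|H| = 0.02253 (-32.9 dB), φ = 88.7°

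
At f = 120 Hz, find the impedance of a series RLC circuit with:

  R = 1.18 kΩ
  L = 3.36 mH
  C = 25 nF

Step 1 — Angular frequency: ω = 2π·f = 2π·120 = 754 rad/s.
Step 2 — Component impedances:
  R: Z = R = 1180 Ω
  L: Z = jωL = j·754·0.00336 = 0 + j2.533 Ω
  C: Z = 1/(jωC) = -j/(ω·C) = 0 - j5.305e+04 Ω
Step 3 — Series combination: Z_total = R + L + C = 1180 - j5.305e+04 Ω = 5.306e+04∠-88.7° Ω.

Z = 1180 - j5.305e+04 Ω = 5.306e+04∠-88.7° Ω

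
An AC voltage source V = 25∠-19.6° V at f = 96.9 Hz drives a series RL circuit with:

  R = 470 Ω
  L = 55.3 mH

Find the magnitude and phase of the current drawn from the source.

Step 1 — Angular frequency: ω = 2π·f = 2π·96.9 = 608.8 rad/s.
Step 2 — Component impedances:
  R: Z = R = 470 Ω
  L: Z = jωL = j·608.8·0.0553 = 0 + j33.67 Ω
Step 3 — Series combination: Z_total = R + L = 470 + j33.67 Ω = 471.2∠4.1° Ω.
Step 4 — Source phasor: V = 25∠-19.6° V = 23.55 - j8.386 V.
Step 5 — Ohm's law: I = V / Z_total = (23.55 - j8.386) / (470 + j33.67) = 0.04858 - j0.02132 A.
Step 6 — Convert to polar: |I| = 0.05306 A, ∠I = -23.7°.

I = 0.05306∠-23.7° A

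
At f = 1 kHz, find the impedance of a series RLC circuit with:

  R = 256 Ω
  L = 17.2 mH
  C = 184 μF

Step 1 — Angular frequency: ω = 2π·f = 2π·1000 = 6283 rad/s.
Step 2 — Component impedances:
  R: Z = R = 256 Ω
  L: Z = jωL = j·6283·0.0172 = 0 + j108.1 Ω
  C: Z = 1/(jωC) = -j/(ω·C) = 0 - j0.865 Ω
Step 3 — Series combination: Z_total = R + L + C = 256 + j107.2 Ω = 277.5∠22.7° Ω.

Z = 256 + j107.2 Ω = 277.5∠22.7° Ω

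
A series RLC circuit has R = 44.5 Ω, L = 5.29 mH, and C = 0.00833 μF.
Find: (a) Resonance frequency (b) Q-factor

Step 1 — Resonance condition Im(Z)=0 gives ω₀ = 1/√(LC).
Step 2 — ω₀ = 1/√(0.00529·8.33e-09) = 1.506e+05 rad/s.
Step 3 — f₀ = ω₀/(2π) = 2.398e+04 Hz.
Step 4 — Series Q: Q = ω₀L/R = 1.506e+05·0.00529/44.5 = 17.91.

(a) f₀ = 2.398e+04 Hz  (b) Q = 17.91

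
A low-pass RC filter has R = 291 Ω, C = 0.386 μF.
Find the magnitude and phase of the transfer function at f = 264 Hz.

Step 1 — Angular frequency: ω = 2π·264 = 1659 rad/s.
Step 2 — Transfer function: H(jω) = 1/(1 + jωRC).
Step 3 — Denominator: 1 + jωRC = 1 + j·1659·291·3.86e-07 = 1 + j0.1863.
Step 4 — H = 0.9664 - j0.1801.
Step 5 — Magnitude: |H| = 0.9831 (-0.1 dB); phase: φ = -10.6°.

|H| = 0.9831 (-0.1 dB), φ = -10.6°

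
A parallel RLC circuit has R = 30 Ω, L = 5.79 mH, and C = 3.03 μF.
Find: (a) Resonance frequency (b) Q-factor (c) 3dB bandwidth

Step 1 — Resonance: ω₀ = 1/√(LC) = 1/√(0.00579·3.03e-06) = 7550 rad/s.
Step 2 — f₀ = ω₀/(2π) = 1202 Hz.
Step 3 — Parallel Q: Q = R/(ω₀L) = 30/(7550·0.00579) = 0.6863.
Step 4 — Bandwidth: Δω = ω₀/Q = 1.1e+04 rad/s; BW = Δω/(2π) = 1751 Hz.

(a) f₀ = 1202 Hz  (b) Q = 0.6863  (c) BW = 1751 Hz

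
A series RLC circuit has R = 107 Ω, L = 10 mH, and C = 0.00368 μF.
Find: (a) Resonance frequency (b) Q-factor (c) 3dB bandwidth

Step 1 — Resonance: ω₀ = 1/√(LC) = 1/√(0.01·3.68e-09) = 1.648e+05 rad/s.
Step 2 — f₀ = ω₀/(2π) = 2.624e+04 Hz.
Step 3 — Series Q: Q = ω₀L/R = 1.648e+05·0.01/107 = 15.41.
Step 4 — Bandwidth: Δω = ω₀/Q = 1.07e+04 rad/s; BW = Δω/(2π) = 1703 Hz.

(a) f₀ = 2.624e+04 Hz  (b) Q = 15.41  (c) BW = 1703 Hz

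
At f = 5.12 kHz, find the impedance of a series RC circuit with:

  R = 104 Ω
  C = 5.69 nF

Step 1 — Angular frequency: ω = 2π·f = 2π·5120 = 3.217e+04 rad/s.
Step 2 — Component impedances:
  R: Z = R = 104 Ω
  C: Z = 1/(jωC) = -j/(ω·C) = 0 - j5463 Ω
Step 3 — Series combination: Z_total = R + C = 104 - j5463 Ω = 5464∠-88.9° Ω.

Z = 104 - j5463 Ω = 5464∠-88.9° Ω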